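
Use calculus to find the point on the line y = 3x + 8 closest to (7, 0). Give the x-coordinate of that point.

Minimize D(x)^2 = (x - 7)^2 + (3x + 8)^2.
d/dx[D^2] = 2(x - 7) + 2·3·(3x + 8) = 0 ⇒ x = -17/10.
Then y = 29/10 and the distance is √(841/10) ≈ 9.1706.

-17/10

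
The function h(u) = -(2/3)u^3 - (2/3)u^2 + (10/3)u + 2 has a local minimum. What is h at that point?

-188/81

h'(u) = -2u^2 - (4/3)u + 10/3. Setting h'(u) = 0 gives u ∈ {-5/3, 1}.
Second-derivative test with h''(u) = -4u - 4/3: h''(-5/3) = 16/3 > 0 ⇒ local minimum; h''(1) = -16/3 < 0 ⇒ local maximum.
So the local minimum value is h(-5/3) = -188/81.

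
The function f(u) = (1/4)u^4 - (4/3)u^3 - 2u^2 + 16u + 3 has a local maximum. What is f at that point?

61/3

f'(u) = u^3 - 4u^2 - 4u + 16 = 0 at u = -2, 2, 4.
Since f''(u) = 3u^2 - 8u - 4, we get f''(-2) = 24 > 0 ⇒ local minimum; f''(2) = -8 < 0 ⇒ local maximum; f''(4) = 12 > 0 ⇒ local minimum.
Thus f has its local maximum at u = 2, with value 61/3.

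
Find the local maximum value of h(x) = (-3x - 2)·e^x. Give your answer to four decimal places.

h'(x) = (-3)·e^x + (-3x - 2)·1·e^x = (-3x - 5)·e^x. Since e^x > 0, the only critical point is x = -5/3.
h''(-5/3) has the same sign as -3 < 0, so this is a local maximum.
h(-5/3) = (3)·e^(-5/3) ≈ 0.5666.

0.5666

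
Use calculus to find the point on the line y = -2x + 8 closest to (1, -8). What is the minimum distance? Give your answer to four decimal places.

6.2610

Minimize D(x)^2 = (x - 1)^2 + (-2x + 16)^2.
d/dx[D^2] = 2(x - 1) + 2·(-2)·(-2x + 16) = 0 ⇒ x = 33/5.
Then y = -26/5 and the distance is √(196/5) ≈ 6.2610.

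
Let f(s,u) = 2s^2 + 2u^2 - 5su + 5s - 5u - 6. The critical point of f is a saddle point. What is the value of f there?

∂f/∂s = 4s - 5u + 5 = 0 and ∂f/∂u = -5s + 4u - 5 = 0, so (s, u) = (-5/9, 5/9).
The Hessian has f_{ss} = 4, f_{uu} = 4, f_{su} = -5, giving D = -9 < 0, so the point is a saddle point.
f(-5/9, 5/9) = -79/9.

-79/9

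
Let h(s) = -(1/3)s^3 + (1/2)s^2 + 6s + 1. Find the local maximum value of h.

Critical points: h'(s) = -s^2 + s + 6 vanishes at s = -2, 3.
Second-derivative test with h''(s) = -2s + 1: h''(-2) = 5 > 0 ⇒ local minimum; h''(3) = -5 < 0 ⇒ local maximum.
So the local maximum value is h(3) = 29/2.

29/2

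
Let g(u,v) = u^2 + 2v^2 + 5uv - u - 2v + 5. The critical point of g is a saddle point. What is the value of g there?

81/17

∂g/∂u = 2u + 5v - 1 = 0 and ∂g/∂v = 5u + 4v - 2 = 0, so (u, v) = (6/17, 1/17).
The Hessian has g_{uu} = 2, g_{vv} = 4, g_{uv} = 5, giving D = -17 < 0, so the point is a saddle point.
g(6/17, 1/17) = 81/17.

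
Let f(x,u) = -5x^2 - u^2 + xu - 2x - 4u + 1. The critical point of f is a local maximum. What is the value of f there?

111/19

∂f/∂x = -10x + u - 2 = 0 and ∂f/∂u = x - 2u - 4 = 0, so (x, u) = (-8/19, -42/19).
The Hessian has f_{xx} = -10, f_{uu} = -2, f_{xu} = 1, giving D = 19 > 0 with f_{xx} < 0, so the point is a local maximum.
f(-8/19, -42/19) = 111/19.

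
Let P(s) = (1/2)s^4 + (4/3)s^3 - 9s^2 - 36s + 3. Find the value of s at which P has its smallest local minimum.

P'(s) = 2s^3 + 4s^2 - 18s - 36 = 0 at s = -3, -2, 3.
Since P''(s) = 6s^2 + 8s - 18, we get P''(-3) = 12 > 0 ⇒ local minimum; P''(-2) = -10 < 0 ⇒ local maximum; P''(3) = 60 > 0 ⇒ local minimum.
Thus P has its smallest local minimum at s = 3, with value -219/2.

3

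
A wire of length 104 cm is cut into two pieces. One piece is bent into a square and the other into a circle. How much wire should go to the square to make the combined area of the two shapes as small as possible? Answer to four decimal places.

58.2503

Let x be the length used for the square. Square side x/4; circle radius (104−x)/(2π).
A(x) = (x/4)² + π·((104−x)/(2π))² = x²/16 + (104−x)²/(4π) for 0 ≤ x ≤ 104. A'(x) = x/8 − (104−x)/(2π) = 0 gives x = 4·104/(π+4) ≈ 58.2503.
A'' = 1/8 + 1/(2π) > 0, so this gives the minimum combined area; x ≈ 58.2503 cm to the square.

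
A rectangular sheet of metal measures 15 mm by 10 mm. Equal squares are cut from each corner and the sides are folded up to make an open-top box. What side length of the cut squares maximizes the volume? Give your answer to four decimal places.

1.9619

With cut size x, the volume is V(x) = x(15 − 2x)(10 − 2x) for 0 < x < 5.
V'(x) = 12x^2 − 100x + 150. Setting V'(x) = 0 gives x ≈ 1.9619 (the root in (0, 5)).
V''(x) = 24x − 100 is negative there, so this is the maximum; V ≈ 132.0382.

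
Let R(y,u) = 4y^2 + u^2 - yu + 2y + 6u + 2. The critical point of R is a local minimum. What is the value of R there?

-26/3

∂R/∂y = 8y - u + 2 = 0 and ∂R/∂u = -y + 2u + 6 = 0, so (y, u) = (-2/3, -10/3).
The Hessian has R_{yy} = 8, R_{uu} = 2, R_{yu} = -1, giving D = 15 > 0 with R_{yy} > 0, so the point is a local minimum.
R(-2/3, -10/3) = -26/3.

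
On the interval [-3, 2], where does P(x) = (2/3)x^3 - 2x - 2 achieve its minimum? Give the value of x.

-3

P'(x) = 2x^2 - 2, which vanishes at x = -1 and x = 1.
Compare values at every candidate in [-3, 2]: P(-3) = -14; P(-1) = -2/3; P(1) = -10/3; P(2) = -2/3.
The minimum over the interval is -14, attained at x = -3.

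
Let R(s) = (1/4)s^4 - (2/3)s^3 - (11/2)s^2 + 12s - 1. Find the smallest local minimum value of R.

R'(s) = s^3 - 2s^2 - 11s + 12 = 0 at s = -3, 1, 4.
R''(s) = 3s^2 - 4s - 11. R''(-3) = 28 > 0 ⇒ local minimum; R''(1) = -12 < 0 ⇒ local maximum; R''(4) = 21 > 0 ⇒ local minimum.
Thus R has its smallest local minimum at s = -3, with value -193/4.

-193/4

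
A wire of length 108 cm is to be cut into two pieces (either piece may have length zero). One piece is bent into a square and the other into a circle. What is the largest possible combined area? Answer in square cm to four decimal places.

Let x be the length used for the square. Square side x/4; circle radius (108−x)/(2π).
A(x) = (x/4)² + π·((108−x)/(2π))² = x²/16 + (108−x)²/(4π) for 0 ≤ x ≤ 108. A'(x) = x/8 − (108−x)/(2π) = 0 gives x = 4·108/(π+4) ≈ 60.4907.
A'' > 0, so the interior critical point is a minimum; the maximum is at an endpoint. A(0) = 928.1916 and A(108) = 729.0000, so the largest area is 928.1916.

928.1916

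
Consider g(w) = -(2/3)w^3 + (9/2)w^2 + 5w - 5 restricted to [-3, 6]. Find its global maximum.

295/6

g'(w) = -2w^2 + 9w + 5, which vanishes at w = -1/2 and w = 5.
Candidates: g(-3) = 77/2, g(-1/2) = -151/24, g(5) = 295/6, g(6) = 43.
So the maximum is g(5) = 295/6.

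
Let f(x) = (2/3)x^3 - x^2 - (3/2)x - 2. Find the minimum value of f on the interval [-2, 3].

-25/3

f'(x) = 2x^2 - 2x - 3/2, which vanishes at x = -1/2 and x = 3/2.
Candidates: f(-2) = -25/3,  f(-1/2) = -19/12,  f(3/2) = -17/4,  f(3) = 5/2.
Hence the absolute minimum is -25/3 at x = -2.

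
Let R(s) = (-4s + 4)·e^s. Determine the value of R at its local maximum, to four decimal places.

Differentiating with the product rule gives R'(s) = (-4s)·e^s. Since e^s > 0, the only critical point is s = 0.
R''(0) has the same sign as -4 < 0, so this is a local maximum.
R(0) = (4)·e^(0) ≈ 4.0000.

4.0000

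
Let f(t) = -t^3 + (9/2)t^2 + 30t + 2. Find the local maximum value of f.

279/2

f'(t) = -3t^2 + 9t + 30. Setting f'(t) = 0 gives t ∈ {-2, 5}.
f''(t) = -6t + 9. f''(-2) = 21 > 0 ⇒ local minimum; f''(5) = -21 < 0 ⇒ local maximum.
So the local maximum value is f(5) = 279/2.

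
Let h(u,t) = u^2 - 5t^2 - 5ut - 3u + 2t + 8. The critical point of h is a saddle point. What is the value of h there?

289/45

∂h/∂u = 2u - 5t - 3 = 0 and ∂h/∂t = -5u - 10t + 2 = 0, so (u, t) = (8/9, -11/45).
The Hessian has h_{uu} = 2, h_{tt} = -10, h_{ut} = -5, giving D = -45 < 0, so the point is a saddle point.
h(8/9, -11/45) = 289/45.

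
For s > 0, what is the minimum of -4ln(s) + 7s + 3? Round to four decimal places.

9.2385

f'(s) = -4/s + 7 = 0 gives s = 4/7.
f''(s) = 4/s², which is positive for s > 0, so this is a local minimum.
f(4/7) = -4·ln(4/7) + 4 + 3 ≈ 9.2385.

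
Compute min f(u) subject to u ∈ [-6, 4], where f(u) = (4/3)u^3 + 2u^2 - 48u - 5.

-95

Differentiating, f'(u) = 4u^2 + 4u - 48; which vanishes at u = -4 and u = 3.
Evaluating at the critical points and endpoints: f(-6) = 67, f(-4) = 401/3, f(3) = -95, f(4) = -239/3.
Hence the absolute minimum is -95 at u = 3.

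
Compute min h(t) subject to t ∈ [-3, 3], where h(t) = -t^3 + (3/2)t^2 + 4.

-19/2

h'(t) = -3t^2 + 3t, which vanishes at t = 0 and t = 1.
Compare values at every candidate in [-3, 3]: h(-3) = 89/2; h(0) = 4; h(1) = 9/2; h(3) = -19/2.
So the minimum is h(3) = -19/2.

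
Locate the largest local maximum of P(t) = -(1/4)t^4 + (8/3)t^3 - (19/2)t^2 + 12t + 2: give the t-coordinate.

P'(t) = -t^3 + 8t^2 - 19t + 12. Setting P'(t) = 0 gives t ∈ {1, 3, 4}.
Second-derivative test with P''(t) = -3t^2 + 16t - 19: P''(1) = -6 < 0 ⇒ local maximum; P''(3) = 2 > 0 ⇒ local minimum; P''(4) = -3 < 0 ⇒ local maximum.
The largest local maximum is P(1) = 83/12.

1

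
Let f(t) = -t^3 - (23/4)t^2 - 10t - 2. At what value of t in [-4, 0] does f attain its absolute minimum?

0

The derivative is -3t^2 - (23/2)t - 10, which vanishes at t = -5/2 and t = -4/3.
Evaluating at the critical points and endpoints: f(-4) = 10,  f(-5/2) = 43/16,  f(-4/3) = 94/27,  f(0) = -2.
Hence the absolute minimum is -2 at t = 0.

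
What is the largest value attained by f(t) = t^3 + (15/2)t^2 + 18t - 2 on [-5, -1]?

-27/2

The derivative is 3t^2 + 15t + 18, which vanishes at t = -3 and t = -2.
Evaluating at the critical points and endpoints: f(-5) = -59/2,  f(-3) = -31/2,  f(-2) = -16,  f(-1) = -27/2.
The maximum over the interval is -27/2, attained at t = -1.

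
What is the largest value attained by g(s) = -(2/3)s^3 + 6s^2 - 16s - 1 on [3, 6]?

The derivative is -2s^2 + 12s - 16, whose only zero in [3, 6] is s = 4.
Compare values at every candidate in [3, 6]: g(3) = -13; g(4) = -35/3; g(6) = -25.
The maximum over the interval is -35/3, attained at s = 4.

-35/3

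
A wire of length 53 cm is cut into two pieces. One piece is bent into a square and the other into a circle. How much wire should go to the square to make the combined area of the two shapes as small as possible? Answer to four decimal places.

Let x be the length used for the square. Square side x/4; circle radius (53−x)/(2π).
A(x) = (x/4)² + π·((53−x)/(2π))² = x²/16 + (53−x)²/(4π) for 0 ≤ x ≤ 53. A'(x) = x/8 − (53−x)/(2π) = 0 gives x = 4·53/(π+4) ≈ 29.6853.
A'' = 1/8 + 1/(2π) > 0, so this gives the minimum combined area; x ≈ 29.6853 cm to the square.

29.6853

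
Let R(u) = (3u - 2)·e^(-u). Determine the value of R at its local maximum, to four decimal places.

Differentiating with the product rule gives R'(u) = (-3u + 5)·e^(-u). Since e^(-u) > 0, the only critical point is u = 5/3.
R''(5/3) has the same sign as -3 < 0, so this is a local maximum.
R(5/3) = (3)·e^(-5/3) ≈ 0.5666.

0.5666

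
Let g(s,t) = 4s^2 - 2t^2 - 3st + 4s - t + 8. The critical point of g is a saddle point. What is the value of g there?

288/41

∂g/∂s = 8s - 3t + 4 = 0 and ∂g/∂t = -3s - 4t - 1 = 0, so (s, t) = (-19/41, 4/41).
The Hessian has g_{ss} = 8, g_{tt} = -4, g_{st} = -3, giving D = -41 < 0, so the point is a saddle point.
g(-19/41, 4/41) = 288/41.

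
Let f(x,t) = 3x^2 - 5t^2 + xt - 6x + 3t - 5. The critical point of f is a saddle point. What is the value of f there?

∂f/∂x = 6x + t - 6 = 0 and ∂f/∂t = x - 10t + 3 = 0, so (x, t) = (57/61, 24/61).
The Hessian has f_{xx} = 6, f_{tt} = -10, f_{xt} = 1, giving D = -61 < 0, so the point is a saddle point.
f(57/61, 24/61) = -440/61.

-440/61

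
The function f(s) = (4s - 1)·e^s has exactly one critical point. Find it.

Differentiating with the product rule gives f'(s) = (4s + 3)·e^s. Since e^s > 0, the only critical point is s = -3/4.
f''(-3/4) has the same sign as 4 > 0, so this is a local minimum.
f(-3/4) = (-4)·e^(-3/4) ≈ -1.8895.

-3/4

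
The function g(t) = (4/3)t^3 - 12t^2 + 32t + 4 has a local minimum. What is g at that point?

g'(t) = 4t^2 - 24t + 32. Setting g'(t) = 0 gives t ∈ {2, 4}.
Second-derivative test with g''(t) = 8t - 24: g''(2) = -8 < 0 ⇒ local maximum; g''(4) = 8 > 0 ⇒ local minimum.
So the local minimum value is g(4) = 76/3.

76/3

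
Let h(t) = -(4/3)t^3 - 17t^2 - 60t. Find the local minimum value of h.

Critical points: h'(t) = -4t^2 - 34t - 60 vanishes at t = -6, -5/2.
Second-derivative test with h''(t) = -8t - 34: h''(-6) = 14 > 0 ⇒ local minimum; h''(-5/2) = -14 < 0 ⇒ local maximum.
Thus h has its local minimum at t = -6, with value 36.

36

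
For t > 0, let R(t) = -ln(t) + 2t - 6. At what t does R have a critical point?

1/2

R'(t) = -1/t + 2 = 0 gives t = 1/2.
R''(t) = 1/t², which is positive for t > 0, so this is a local minimum.
R(1/2) = -1·ln(1/2) + 1 - 6 ≈ -4.3069.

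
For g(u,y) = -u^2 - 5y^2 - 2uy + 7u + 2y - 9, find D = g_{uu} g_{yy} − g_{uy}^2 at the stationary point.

∂g/∂u = -2u - 2y + 7 = 0 and ∂g/∂y = -2u - 10y + 2 = 0, so (u, y) = (33/8, -5/8).
The Hessian has g_{uu} = -2, g_{yy} = -10, g_{uy} = -2, giving D = 16 > 0 with g_{uu} < 0, so the point is a local maximum.
D = (-2)·(-10) − (-2)^2 = 16.

16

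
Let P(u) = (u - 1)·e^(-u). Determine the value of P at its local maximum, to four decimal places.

0.1353

By the product rule, P'(u) = (-u + 2)·e^(-u). Since e^(-u) > 0, the only critical point is u = 2.
P''(2) has the same sign as -1 < 0, so this is a local maximum.
P(2) = (1)·e^(-2) ≈ 0.1353.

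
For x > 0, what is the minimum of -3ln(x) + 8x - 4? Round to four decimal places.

R'(x) = -3/x + 8 = 0 gives x = 3/8.
R''(x) = 3/x², which is positive for x > 0, so this is a local minimum.
R(3/8) = -3·ln(3/8) + 3 - 4 ≈ 1.9425.

1.9425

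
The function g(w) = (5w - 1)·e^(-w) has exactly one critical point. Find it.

By the product rule, g'(w) = (-5w + 6)·e^(-w). Since e^(-w) > 0, the only critical point is w = 6/5.
g''(6/5) has the same sign as -5 < 0, so this is a local maximum.
g(6/5) = (5)·e^(-6/5) ≈ 1.5060.

6/5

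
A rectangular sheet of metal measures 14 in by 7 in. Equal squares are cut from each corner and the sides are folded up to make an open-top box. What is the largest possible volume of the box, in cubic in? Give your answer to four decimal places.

66.0104

With cut size x, the volume is V(x) = x(14 − 2x)(7 − 2x) for 0 < x < 3.5.
V'(x) = 12x^2 − 84x + 98. Setting V'(x) = 0 gives x ≈ 1.4793 (the root in (0, 3.5)).
V''(x) = 24x − 84 is negative there, so this is the maximum; V ≈ 66.0104.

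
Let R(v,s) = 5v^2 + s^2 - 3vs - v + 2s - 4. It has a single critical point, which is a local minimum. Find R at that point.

-59/11

∂R/∂v = 10v - 3s - 1 = 0 and ∂R/∂s = -3v + 2s + 2 = 0, so (v, s) = (-4/11, -17/11).
The Hessian has R_{vv} = 10, R_{ss} = 2, R_{vs} = -3, giving D = 11 > 0 with R_{vv} > 0, so the point is a local minimum.
R(-4/11, -17/11) = -59/11.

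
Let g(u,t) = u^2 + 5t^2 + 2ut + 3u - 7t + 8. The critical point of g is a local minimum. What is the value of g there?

∂g/∂u = 2u + 2t + 3 = 0 and ∂g/∂t = 2u + 10t - 7 = 0, so (u, t) = (-11/4, 5/4).
The Hessian has g_{uu} = 2, g_{tt} = 10, g_{ut} = 2, giving D = 16 > 0 with g_{uu} > 0, so the point is a local minimum.
g(-11/4, 5/4) = -1/2.

-1/2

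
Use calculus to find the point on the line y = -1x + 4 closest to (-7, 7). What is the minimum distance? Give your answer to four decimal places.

Minimize D(x)^2 = (x + 7)^2 + (-x - 3)^2.
d/dx[D^2] = 2(x + 7) + 2·(-1)·(-x - 3) = 0 ⇒ x = -5.
Then y = 9 and the distance is √(8) ≈ 2.8284.

2.8284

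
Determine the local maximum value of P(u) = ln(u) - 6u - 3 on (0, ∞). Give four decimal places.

P'(u) = 1/u − 6 = 0 gives u = 1/6.
P''(u) = -1/u², which is negative for u > 0, so this is a local maximum.
P(1/6) = 1·ln(1/6) - 1 - 3 ≈ -5.7918.

-5.7918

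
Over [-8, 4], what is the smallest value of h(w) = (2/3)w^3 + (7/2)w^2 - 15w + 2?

The derivative is 2w^2 + 7w - 15, which vanishes at w = -5 and w = 3/2.
Compare values at every candidate in [-8, 4]: h(-8) = 14/3, h(-5) = 487/6, h(3/2) = -83/8, h(4) = 122/3.
Hence the absolute minimum is -83/8 at w = 3/2.

-83/8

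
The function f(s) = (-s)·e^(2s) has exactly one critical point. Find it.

-1/2

Differentiating with the product rule gives f'(s) = (-2s - 1)·e^(2s). Since e^(2s) > 0, the only critical point is s = -1/2.
f''(-1/2) has the same sign as -2 < 0, so this is a local maximum.
f(-1/2) = (1/2)·e^(-1) ≈ 0.1839.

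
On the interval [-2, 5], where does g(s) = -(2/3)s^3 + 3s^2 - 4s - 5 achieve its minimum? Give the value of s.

The derivative is -2s^2 + 6s - 4, which vanishes at s = 1 and s = 2.
Candidates: g(-2) = 61/3,  g(1) = -20/3,  g(2) = -19/3,  g(5) = -100/3.
Hence the absolute minimum is -100/3 at s = 5.

5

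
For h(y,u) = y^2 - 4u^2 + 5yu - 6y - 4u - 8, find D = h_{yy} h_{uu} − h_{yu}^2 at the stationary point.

∂h/∂y = 2y + 5u - 6 = 0 and ∂h/∂u = 5y - 8u - 4 = 0, so (y, u) = (68/41, 22/41).
The Hessian has h_{yy} = 2, h_{uu} = -8, h_{yu} = 5, giving D = -41 < 0, so the point is a saddle point.
D = (2)·(-8) − (5)^2 = -41.

-41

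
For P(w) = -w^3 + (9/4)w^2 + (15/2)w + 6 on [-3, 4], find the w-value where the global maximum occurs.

-3

P'(w) = -3w^2 + (9/2)w + 15/2, which vanishes at w = -1 and w = 5/2.
Candidates: P(-3) = 123/4; P(-1) = 7/4; P(5/2) = 371/16; P(4) = 8.
So the maximum is P(-3) = 123/4.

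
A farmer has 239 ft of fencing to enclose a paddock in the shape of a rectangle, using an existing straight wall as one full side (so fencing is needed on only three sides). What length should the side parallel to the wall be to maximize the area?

Let the sides perpendicular to the wall have length x and the parallel side y, so 2x + y = 239 and the area is A = xy = x(239 − 2x).
A'(x) = 239 − 4x = 0 gives x = 239/4, and A''(x) = −4 < 0 confirms a maximum.
Then y = 239 − 2·239/4 = 239/2 and A = 57121/8.

239/2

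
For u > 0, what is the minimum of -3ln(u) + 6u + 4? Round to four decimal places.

R'(u) = -3/u + 6 = 0 gives u = 1/2.
R''(u) = 3/u², which is positive for u > 0, so this is a local minimum.
R(1/2) = -3·ln(1/2) + 3 + 4 ≈ 9.0794.

9.0794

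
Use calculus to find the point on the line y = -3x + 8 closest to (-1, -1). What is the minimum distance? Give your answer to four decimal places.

3.7947

Minimize D(x)^2 = (x + 1)^2 + (-3x + 9)^2.
d/dx[D^2] = 2(x + 1) + 2·(-3)·(-3x + 9) = 0 ⇒ x = 13/5.
Then y = 1/5 and the distance is √(72/5) ≈ 3.7947.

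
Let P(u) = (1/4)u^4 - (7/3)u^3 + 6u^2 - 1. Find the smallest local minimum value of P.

-1

P'(u) = u^3 - 7u^2 + 12u. Setting P'(u) = 0 gives u ∈ {0, 3, 4}.
P''(u) = 3u^2 - 14u + 12. P''(0) = 12 > 0 ⇒ local minimum; P''(3) = -3 < 0 ⇒ local maximum; P''(4) = 4 > 0 ⇒ local minimum.
Thus P has its smallest local minimum at u = 0, with value -1.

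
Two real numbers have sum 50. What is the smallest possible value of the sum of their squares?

1250

With a + b = 50, a^2 + b^2 = a^2 + (50 − a)^2.
The derivative 2a − 2(50 − a) = 4a − 100 vanishes at a = 25; second derivative 4 > 0, a minimum.
The minimum is 2·(25)^2 = 1250.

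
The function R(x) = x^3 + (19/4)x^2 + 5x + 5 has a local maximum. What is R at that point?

Critical points: R'(x) = 3x^2 + (19/2)x + 5 vanishes at x = -5/2, -2/3.
Since R''(x) = 6x + 19/2, we get R''(-5/2) = -11/2 < 0 ⇒ local maximum; R''(-2/3) = 11/2 > 0 ⇒ local minimum.
Thus R has its local maximum at x = -5/2, with value 105/16.

105/16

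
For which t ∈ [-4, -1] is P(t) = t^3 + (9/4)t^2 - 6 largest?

Differentiating, P'(t) = 3t^2 + (9/2)t; whose only zero in [-4, -1] is t = -3/2.
Compare values at every candidate in [-4, -1]: P(-4) = -34, P(-3/2) = -69/16, P(-1) = -19/4.
Hence the absolute maximum is -69/16 at t = -3/2.

-3/2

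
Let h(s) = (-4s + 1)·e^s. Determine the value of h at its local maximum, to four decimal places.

By the product rule, h'(s) = (-4s - 3)·e^s. Since e^s > 0, the only critical point is s = -3/4.
h''(-3/4) has the same sign as -4 < 0, so this is a local maximum.
h(-3/4) = (4)·e^(-3/4) ≈ 1.8895.

1.8895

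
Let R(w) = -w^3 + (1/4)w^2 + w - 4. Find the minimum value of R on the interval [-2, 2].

-9

The derivative is -3w^2 + (1/2)w + 1, which vanishes at w = -1/2 and w = 2/3.
Compare values at every candidate in [-2, 2]: R(-2) = 3,  R(-1/2) = -69/16,  R(2/3) = -95/27,  R(2) = -9.
Hence the absolute minimum is -9 at w = 2.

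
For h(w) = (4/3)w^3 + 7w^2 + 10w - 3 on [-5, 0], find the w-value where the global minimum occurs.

-5

Differentiating, h'(w) = 4w^2 + 14w + 10; which vanishes at w = -5/2 and w = -1.
Compare values at every candidate in [-5, 0]: h(-5) = -134/3; h(-5/2) = -61/12; h(-1) = -22/3; h(0) = -3.
So the minimum is h(-5) = -134/3.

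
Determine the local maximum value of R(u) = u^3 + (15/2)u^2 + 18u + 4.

R'(u) = 3u^2 + 15u + 18. Setting R'(u) = 0 gives u ∈ {-3, -2}.
Second-derivative test with R''(u) = 6u + 15: R''(-3) = -3 < 0 ⇒ local maximum; R''(-2) = 3 > 0 ⇒ local minimum.
So the local maximum value is R(-3) = -19/2.

-19/2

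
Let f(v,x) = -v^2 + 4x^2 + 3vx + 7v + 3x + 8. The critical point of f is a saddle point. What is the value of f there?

324/25

∂f/∂v = -2v + 3x + 7 = 0 and ∂f/∂x = 3v + 8x + 3 = 0, so (v, x) = (47/25, -27/25).
The Hessian has f_{vv} = -2, f_{xx} = 8, f_{vx} = 3, giving D = -25 < 0, so the point is a saddle point.
f(47/25, -27/25) = 324/25.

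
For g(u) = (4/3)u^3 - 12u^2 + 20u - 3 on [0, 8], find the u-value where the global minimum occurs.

g'(u) = 4u^2 - 24u + 20, which vanishes at u = 1 and u = 5.
Evaluating at the critical points and endpoints: g(0) = -3,  g(1) = 19/3,  g(5) = -109/3,  g(8) = 215/3.
The minimum over the interval is -109/3, attained at u = 5.

5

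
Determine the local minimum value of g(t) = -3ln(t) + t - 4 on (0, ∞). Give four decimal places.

g'(t) = -3/t + 1 = 0 gives t = 3.
g''(t) = 3/t², which is positive for t > 0, so this is a local minimum.
g(3) = -3·ln(3) + 3 - 4 ≈ -4.2958.

-4.2958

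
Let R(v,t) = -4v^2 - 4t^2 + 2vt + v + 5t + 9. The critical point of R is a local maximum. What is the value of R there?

∂R/∂v = -8v + 2t + 1 = 0 and ∂R/∂t = 2v - 8t + 5 = 0, so (v, t) = (3/10, 7/10).
The Hessian has R_{vv} = -8, R_{tt} = -8, R_{vt} = 2, giving D = 60 > 0 with R_{vv} < 0, so the point is a local maximum.
R(3/10, 7/10) = 109/10.

109/10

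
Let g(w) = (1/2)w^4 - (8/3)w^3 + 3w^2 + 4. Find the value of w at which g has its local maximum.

g'(w) = 2w^3 - 8w^2 + 6w. Setting g'(w) = 0 gives w ∈ {0, 1, 3}.
g''(w) = 6w^2 - 16w + 6. g''(0) = 6 > 0 ⇒ local minimum; g''(1) = -4 < 0 ⇒ local maximum; g''(3) = 12 > 0 ⇒ local minimum.
So the local maximum value is g(1) = 29/6.

1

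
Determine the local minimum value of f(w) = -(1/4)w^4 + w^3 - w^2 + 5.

f'(w) = -w^3 + 3w^2 - 2w. Setting f'(w) = 0 gives w ∈ {0, 1, 2}.
f''(w) = -3w^2 + 6w - 2. f''(0) = -2 < 0 ⇒ local maximum; f''(1) = 1 > 0 ⇒ local minimum; f''(2) = -2 < 0 ⇒ local maximum.
So the local minimum value is f(1) = 19/4.

19/4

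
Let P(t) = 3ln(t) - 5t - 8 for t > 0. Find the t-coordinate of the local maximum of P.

P'(t) = 3/t − 5 = 0 gives t = 3/5.
P''(t) = -3/t², which is negative for t > 0, so this is a local maximum.
P(3/5) = 3·ln(3/5) - 3 - 8 ≈ -12.5325.

3/5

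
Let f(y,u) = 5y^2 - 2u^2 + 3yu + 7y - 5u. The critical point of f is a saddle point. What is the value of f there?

∂f/∂y = 10y + 3u + 7 = 0 and ∂f/∂u = 3y - 4u - 5 = 0, so (y, u) = (-13/49, -71/49).
The Hessian has f_{yy} = 10, f_{uu} = -4, f_{yu} = 3, giving D = -49 < 0, so the point is a saddle point.
f(-13/49, -71/49) = 132/49.

132/49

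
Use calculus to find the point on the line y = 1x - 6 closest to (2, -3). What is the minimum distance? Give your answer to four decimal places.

Minimize D(x)^2 = (x - 2)^2 + (x - 3)^2.
d/dx[D^2] = 2(x - 2) + 2·1·(x - 3) = 0 ⇒ x = 5/2.
Then y = -7/2 and the distance is √(1/2) ≈ 0.7071.

0.7071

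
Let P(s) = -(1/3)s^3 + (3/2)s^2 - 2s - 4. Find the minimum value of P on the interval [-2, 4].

-28/3

Differentiating, P'(s) = -s^2 + 3s - 2; which vanishes at s = 1 and s = 2.
Compare values at every candidate in [-2, 4]: P(-2) = 26/3,  P(1) = -29/6,  P(2) = -14/3,  P(4) = -28/3.
So the minimum is P(4) = -28/3.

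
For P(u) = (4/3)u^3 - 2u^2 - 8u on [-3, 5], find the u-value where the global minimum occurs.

The derivative is 4u^2 - 4u - 8, which vanishes at u = -1 and u = 2.
Compare values at every candidate in [-3, 5]: P(-3) = -30, P(-1) = 14/3, P(2) = -40/3, P(5) = 230/3.
Hence the absolute minimum is -30 at u = -3.

-3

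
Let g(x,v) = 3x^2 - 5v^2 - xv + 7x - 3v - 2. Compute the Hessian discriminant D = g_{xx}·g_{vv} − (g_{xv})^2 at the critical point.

-61

∂g/∂x = 6x - v + 7 = 0 and ∂g/∂v = -x - 10v - 3 = 0, so (x, v) = (-73/61, -11/61).
The Hessian has g_{xx} = 6, g_{vv} = -10, g_{xv} = -1, giving D = -61 < 0, so the point is a saddle point.
D = (6)·(-10) − (-1)^2 = -61.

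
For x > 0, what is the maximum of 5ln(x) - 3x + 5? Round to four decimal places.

2.5541

R'(x) = 5/x − 3 = 0 gives x = 5/3.
R''(x) = -5/x², which is negative for x > 0, so this is a local maximum.
R(5/3) = 5·ln(5/3) - 5 + 5 ≈ 2.5541.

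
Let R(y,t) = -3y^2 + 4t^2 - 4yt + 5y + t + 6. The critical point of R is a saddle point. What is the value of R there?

∂R/∂y = -6y - 4t + 5 = 0 and ∂R/∂t = -4y + 8t + 1 = 0, so (y, t) = (11/16, 7/32).
The Hessian has R_{yy} = -6, R_{tt} = 8, R_{yt} = -4, giving D = -64 < 0, so the point is a saddle point.
R(11/16, 7/32) = 501/64.

501/64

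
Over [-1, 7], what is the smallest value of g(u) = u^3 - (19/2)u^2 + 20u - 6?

g'(u) = 3u^2 - 19u + 20, which vanishes at u = 4/3 and u = 5.
Candidates: g(-1) = -73/2,  g(4/3) = 166/27,  g(5) = -37/2,  g(7) = 23/2.
So the minimum is g(-1) = -73/2.

-73/2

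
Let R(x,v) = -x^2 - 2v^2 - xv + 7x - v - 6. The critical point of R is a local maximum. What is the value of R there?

∂R/∂x = -2x - v + 7 = 0 and ∂R/∂v = -x - 4v - 1 = 0, so (x, v) = (29/7, -9/7).
The Hessian has R_{xx} = -2, R_{vv} = -4, R_{xv} = -1, giving D = 7 > 0 with R_{xx} < 0, so the point is a local maximum.
R(29/7, -9/7) = 64/7.

64/7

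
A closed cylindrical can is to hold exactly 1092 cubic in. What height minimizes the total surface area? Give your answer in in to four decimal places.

11.1612

With radius r and height h, πr²h = 1092 so h = 1092/(πr²), and S(r) = 2πr² + 2πrh = 2πr² + 2·1092/r.
S'(r) = 4πr − 2·1092/r² = 0 ⇒ r³ = 1092/(2π), so r ≈ 5.5806 and h = 2r ≈ 11.1612.
S''(r) = 4π + 4·1092/r³ > 0, so this is the minimum; S ≈ 587.0336.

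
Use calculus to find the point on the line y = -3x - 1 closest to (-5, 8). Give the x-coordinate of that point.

Minimize D(x)^2 = (x + 5)^2 + (-3x - 9)^2.
d/dx[D^2] = 2(x + 5) + 2·(-3)·(-3x - 9) = 0 ⇒ x = -16/5.
Then y = 43/5 and the distance is √(18/5) ≈ 1.8974.

-16/5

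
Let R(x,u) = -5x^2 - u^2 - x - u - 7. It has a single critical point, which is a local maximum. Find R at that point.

∂R/∂x = -10x - 1 = 0 and ∂R/∂u = -2u - 1 = 0, so (x, u) = (-1/10, -1/2).
The Hessian has R_{xx} = -10, R_{uu} = -2, R_{xu} = 0, giving D = 20 > 0 with R_{xx} < 0, so the point is a local maximum.
R(-1/10, -1/2) = -67/10.

-67/10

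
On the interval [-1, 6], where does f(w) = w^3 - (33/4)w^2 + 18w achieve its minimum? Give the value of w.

-1

f'(w) = 3w^2 - (33/2)w + 18, which vanishes at w = 3/2 and w = 4.
Candidates: f(-1) = -109/4, f(3/2) = 189/16, f(4) = 4, f(6) = 27.
So the minimum is f(-1) = -109/4.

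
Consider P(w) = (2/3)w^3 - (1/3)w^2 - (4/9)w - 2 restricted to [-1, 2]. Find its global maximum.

The derivative is 2w^2 - (2/3)w - 4/9, which vanishes at w = -1/3 and w = 2/3.
Candidates: P(-1) = -23/9; P(-1/3) = -155/81; P(2/3) = -182/81; P(2) = 10/9.
So the maximum is P(2) = 10/9.

10/9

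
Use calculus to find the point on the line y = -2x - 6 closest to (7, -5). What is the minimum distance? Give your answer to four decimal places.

6.7082

Minimize D(x)^2 = (x - 7)^2 + (-2x - 1)^2.
d/dx[D^2] = 2(x - 7) + 2·(-2)·(-2x - 1) = 0 ⇒ x = 1.
Then y = -8 and the distance is √(45) ≈ 6.7082.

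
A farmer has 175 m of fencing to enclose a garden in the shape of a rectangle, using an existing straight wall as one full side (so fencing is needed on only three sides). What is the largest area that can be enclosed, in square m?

30625/8

Let the sides perpendicular to the wall have length x and the parallel side y, so 2x + y = 175 and the area is A = xy = x(175 − 2x).
A'(x) = 175 − 4x = 0 gives x = 175/4, and A''(x) = −4 < 0 confirms a maximum.
Then y = 175 − 2·175/4 = 175/2 and A = 30625/8.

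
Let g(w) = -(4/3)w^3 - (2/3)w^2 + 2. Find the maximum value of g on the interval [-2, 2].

10

The derivative is -4w^2 - (4/3)w, which vanishes at w = -1/3 and w = 0.
Evaluating at the critical points and endpoints: g(-2) = 10; g(-1/3) = 160/81; g(0) = 2; g(2) = -34/3.
So the maximum is g(-2) = 10.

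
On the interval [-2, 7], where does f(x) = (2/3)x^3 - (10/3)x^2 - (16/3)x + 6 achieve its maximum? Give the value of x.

Differentiating, f'(x) = 2x^2 - (20/3)x - 16/3; which vanishes at x = -2/3 and x = 4.
Candidates: f(-2) = -2; f(-2/3) = 638/81; f(4) = -26; f(7) = 34.
The maximum over the interval is 34, attained at x = 7.

7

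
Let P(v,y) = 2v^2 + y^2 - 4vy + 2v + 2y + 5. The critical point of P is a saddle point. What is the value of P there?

17/2

∂P/∂v = 4v - 4y + 2 = 0 and ∂P/∂y = -4v + 2y + 2 = 0, so (v, y) = (3/2, 2).
The Hessian has P_{vv} = 4, P_{yy} = 2, P_{vy} = -4, giving D = -8 < 0, so the point is a saddle point.
P(3/2, 2) = 17/2.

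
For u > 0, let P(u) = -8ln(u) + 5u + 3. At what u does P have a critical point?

P'(u) = -8/u + 5 = 0 gives u = 8/5.
P''(u) = 8/u², which is positive for u > 0, so this is a local minimum.
P(8/5) = -8·ln(8/5) + 8 + 3 ≈ 7.2400.

8/5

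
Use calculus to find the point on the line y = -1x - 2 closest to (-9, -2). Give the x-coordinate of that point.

-9/2

Minimize D(x)^2 = (x + 9)^2 + (-x)^2.
d/dx[D^2] = 2(x + 9) + 2·(-1)·(-x) = 0 ⇒ x = -9/2.
Then y = 5/2 and the distance is √(81/2) ≈ 6.3640.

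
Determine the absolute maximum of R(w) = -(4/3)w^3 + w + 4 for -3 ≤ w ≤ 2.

R'(w) = -4w^2 + 1, which vanishes at w = -1/2 and w = 1/2.
Compare values at every candidate in [-3, 2]: R(-3) = 37; R(-1/2) = 11/3; R(1/2) = 13/3; R(2) = -14/3.
So the maximum is R(-3) = 37.

37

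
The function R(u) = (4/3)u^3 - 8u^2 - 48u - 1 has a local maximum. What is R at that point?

Critical points: R'(u) = 4u^2 - 16u - 48 vanishes at u = -2, 6.
Second-derivative test with R''(u) = 8u - 16: R''(-2) = -32 < 0 ⇒ local maximum; R''(6) = 32 > 0 ⇒ local minimum.
Thus R has its local maximum at u = -2, with value 157/3.

157/3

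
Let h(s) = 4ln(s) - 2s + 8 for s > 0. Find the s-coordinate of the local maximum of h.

h'(s) = 4/s − 2 = 0 gives s = 2.
h''(s) = -4/s², which is negative for s > 0, so this is a local maximum.
h(2) = 4·ln(2) - 4 + 8 ≈ 6.7726.

2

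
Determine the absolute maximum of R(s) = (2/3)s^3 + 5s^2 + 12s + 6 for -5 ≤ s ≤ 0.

6

Differentiating, R'(s) = 2s^2 + 10s + 12; which vanishes at s = -3 and s = -2.
Evaluating at the critical points and endpoints: R(-5) = -37/3, R(-3) = -3, R(-2) = -10/3, R(0) = 6.
Hence the absolute maximum is 6 at s = 0.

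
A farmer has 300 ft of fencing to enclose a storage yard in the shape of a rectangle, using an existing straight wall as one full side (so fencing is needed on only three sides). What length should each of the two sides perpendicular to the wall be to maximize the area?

75

Let the sides perpendicular to the wall have length x and the parallel side y, so 2x + y = 300 and the area is A = xy = x(300 − 2x).
A'(x) = 300 − 4x = 0 gives x = 75, and A''(x) = −4 < 0 confirms a maximum.
Then y = 300 − 2·75 = 150 and A = 11250.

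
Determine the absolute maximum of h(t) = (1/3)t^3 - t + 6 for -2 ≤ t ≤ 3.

12

h'(t) = t^2 - 1, which vanishes at t = -1 and t = 1.
Candidates: h(-2) = 16/3,  h(-1) = 20/3,  h(1) = 16/3,  h(3) = 12.
The maximum over the interval is 12, attained at t = 3.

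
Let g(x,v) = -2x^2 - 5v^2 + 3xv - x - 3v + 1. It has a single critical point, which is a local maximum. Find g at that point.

63/31

∂g/∂x = -4x + 3v - 1 = 0 and ∂g/∂v = 3x - 10v - 3 = 0, so (x, v) = (-19/31, -15/31).
The Hessian has g_{xx} = -4, g_{vv} = -10, g_{xv} = 3, giving D = 31 > 0 with g_{xx} < 0, so the point is a local maximum.
g(-19/31, -15/31) = 63/31.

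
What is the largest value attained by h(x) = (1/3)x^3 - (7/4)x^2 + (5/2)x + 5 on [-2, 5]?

The derivative is x^2 - (7/2)x + 5/2, which vanishes at x = 1 and x = 5/2.
Candidates: h(-2) = -29/3; h(1) = 73/12; h(5/2) = 265/48; h(5) = 185/12.
So the maximum is h(5) = 185/12.

185/12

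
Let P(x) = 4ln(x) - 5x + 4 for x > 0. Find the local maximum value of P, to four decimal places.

-0.8926

P'(x) = 4/x − 5 = 0 gives x = 4/5.
P''(x) = -4/x², which is negative for x > 0, so this is a local maximum.
P(4/5) = 4·ln(4/5) - 4 + 4 ≈ -0.8926.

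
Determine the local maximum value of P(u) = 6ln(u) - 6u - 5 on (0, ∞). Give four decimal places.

P'(u) = 6/u − 6 = 0 gives u = 1.
P''(u) = -6/u², which is negative for u > 0, so this is a local maximum.
P(1) = 6·ln(1) - 6 - 5 ≈ -11.0000.

-11.0000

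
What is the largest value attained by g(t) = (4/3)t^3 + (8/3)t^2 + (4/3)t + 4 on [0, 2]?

28

g'(t) = 4t^2 + (16/3)t + 4/3, which has no zeros in [0, 2].
Evaluating at the critical points and endpoints: g(0) = 4, g(2) = 28.
The maximum over the interval is 28, attained at t = 2.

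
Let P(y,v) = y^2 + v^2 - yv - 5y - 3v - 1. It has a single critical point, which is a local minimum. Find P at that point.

∂P/∂y = 2y - v - 5 = 0 and ∂P/∂v = -y + 2v - 3 = 0, so (y, v) = (13/3, 11/3).
The Hessian has P_{yy} = 2, P_{vv} = 2, P_{yv} = -1, giving D = 3 > 0 with P_{yy} > 0, so the point is a local minimum.
P(13/3, 11/3) = -52/3.

-52/3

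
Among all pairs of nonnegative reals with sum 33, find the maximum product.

With x + y = 33, the product is P(x) = x(33 − x).
P'(x) = 33 − 2x = 0 gives x = 33/2; P'' = −2 < 0, so this is the maximum.
P = 33/2·33/2 = 1089/4.

1089/4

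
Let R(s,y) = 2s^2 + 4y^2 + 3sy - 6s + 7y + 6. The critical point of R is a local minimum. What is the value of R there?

-10

∂R/∂s = 4s + 3y - 6 = 0 and ∂R/∂y = 3s + 8y + 7 = 0, so (s, y) = (3, -2).
The Hessian has R_{ss} = 4, R_{yy} = 8, R_{sy} = 3, giving D = 23 > 0 with R_{ss} > 0, so the point is a local minimum.
R(3, -2) = -10.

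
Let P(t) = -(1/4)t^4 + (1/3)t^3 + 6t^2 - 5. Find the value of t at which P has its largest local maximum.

Critical points: P'(t) = -t^3 + t^2 + 12t vanishes at t = -3, 0, 4.
Second-derivative test with P''(t) = -3t^2 + 2t + 12: P''(-3) = -21 < 0 ⇒ local maximum; P''(0) = 12 > 0 ⇒ local minimum; P''(4) = -28 < 0 ⇒ local maximum.
So the largest local maximum value is P(4) = 145/3.

4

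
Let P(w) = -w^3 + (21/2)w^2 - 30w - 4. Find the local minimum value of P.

Critical points: P'(w) = -3w^2 + 21w - 30 vanishes at w = 2, 5.
Since P''(w) = -6w + 21, we get P''(2) = 9 > 0 ⇒ local minimum; P''(5) = -9 < 0 ⇒ local maximum.
So the local minimum value is P(2) = -30.

-30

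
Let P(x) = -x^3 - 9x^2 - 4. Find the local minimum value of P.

P'(x) = -3x^2 - 18x = 0 at x = -6, 0.
Since P''(x) = -6x - 18, we get P''(-6) = 18 > 0 ⇒ local minimum; P''(0) = -18 < 0 ⇒ local maximum.
The local minimum is P(-6) = -112.

-112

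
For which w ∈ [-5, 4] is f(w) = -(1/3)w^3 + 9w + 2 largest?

f'(w) = -w^2 + 9, which vanishes at w = -3 and w = 3.
Candidates: f(-5) = -4/3; f(-3) = -16; f(3) = 20; f(4) = 50/3.
The maximum over the interval is 20, attained at w = 3.

3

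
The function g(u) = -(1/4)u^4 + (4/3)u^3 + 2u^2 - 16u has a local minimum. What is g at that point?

-52/3

g'(u) = -u^3 + 4u^2 + 4u - 16 = 0 at u = -2, 2, 4.
g''(u) = -3u^2 + 8u + 4. g''(-2) = -24 < 0 ⇒ local maximum; g''(2) = 8 > 0 ⇒ local minimum; g''(4) = -12 < 0 ⇒ local maximum.
So the local minimum value is g(2) = -52/3.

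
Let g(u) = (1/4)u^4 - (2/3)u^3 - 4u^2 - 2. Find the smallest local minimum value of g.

-134/3

g'(u) = u^3 - 2u^2 - 8u = 0 at u = -2, 0, 4.
g''(u) = 3u^2 - 4u - 8. g''(-2) = 12 > 0 ⇒ local minimum; g''(0) = -8 < 0 ⇒ local maximum; g''(4) = 24 > 0 ⇒ local minimum.
So the smallest local minimum value is g(4) = -134/3.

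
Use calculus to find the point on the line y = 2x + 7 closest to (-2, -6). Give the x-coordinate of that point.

-28/5

Minimize D(x)^2 = (x + 2)^2 + (2x + 13)^2.
d/dx[D^2] = 2(x + 2) + 2·2·(2x + 13) = 0 ⇒ x = -28/5.
Then y = -21/5 and the distance is √(81/5) ≈ 4.0249.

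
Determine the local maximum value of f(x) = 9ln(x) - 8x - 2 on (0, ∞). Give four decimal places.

f'(x) = 9/x − 8 = 0 gives x = 9/8.
f''(x) = -9/x², which is negative for x > 0, so this is a local maximum.
f(9/8) = 9·ln(9/8) - 9 - 2 ≈ -9.9400.

-9.9400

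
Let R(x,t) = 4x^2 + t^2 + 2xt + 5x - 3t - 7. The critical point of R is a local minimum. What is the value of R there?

-175/12

∂R/∂x = 8x + 2t + 5 = 0 and ∂R/∂t = 2x + 2t - 3 = 0, so (x, t) = (-4/3, 17/6).
The Hessian has R_{xx} = 8, R_{tt} = 2, R_{xt} = 2, giving D = 12 > 0 with R_{xx} > 0, so the point is a local minimum.
R(-4/3, 17/6) = -175/12.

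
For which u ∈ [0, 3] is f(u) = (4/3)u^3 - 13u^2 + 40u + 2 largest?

5/2

Differentiating, f'(u) = 4u^2 - 26u + 40; whose only zero in [0, 3] is u = 5/2.
Evaluating at the critical points and endpoints: f(0) = 2,  f(5/2) = 499/12,  f(3) = 41.
So the maximum is f(5/2) = 499/12.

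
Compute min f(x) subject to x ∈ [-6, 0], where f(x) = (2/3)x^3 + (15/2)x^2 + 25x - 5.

-745/24

The derivative is 2x^2 + 15x + 25, which vanishes at x = -5 and x = -5/2.
Compare values at every candidate in [-6, 0]: f(-6) = -29, f(-5) = -155/6, f(-5/2) = -745/24, f(0) = -5.
The minimum over the interval is -745/24, attained at x = -5/2.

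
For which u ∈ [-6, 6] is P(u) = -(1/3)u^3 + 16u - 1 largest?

The derivative is -u^2 + 16, which vanishes at u = -4 and u = 4.
Evaluating at the critical points and endpoints: P(-6) = -25, P(-4) = -131/3, P(4) = 125/3, P(6) = 23.
Hence the absolute maximum is 125/3 at u = 4.

4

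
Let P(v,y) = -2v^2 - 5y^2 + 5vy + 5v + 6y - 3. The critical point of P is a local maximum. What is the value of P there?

302/15

∂P/∂v = -4v + 5y + 5 = 0 and ∂P/∂y = 5v - 10y + 6 = 0, so (v, y) = (16/3, 49/15).
The Hessian has P_{vv} = -4, P_{yy} = -10, P_{vy} = 5, giving D = 15 > 0 with P_{vv} < 0, so the point is a local maximum.
P(16/3, 49/15) = 302/15.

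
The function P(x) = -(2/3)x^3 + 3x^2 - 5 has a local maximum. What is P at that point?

4

P'(x) = -2x^2 + 6x. Setting P'(x) = 0 gives x ∈ {0, 3}.
Since P''(x) = -4x + 6, we get P''(0) = 6 > 0 ⇒ local minimum; P''(3) = -6 < 0 ⇒ local maximum.
Thus P has its local maximum at x = 3, with value 4.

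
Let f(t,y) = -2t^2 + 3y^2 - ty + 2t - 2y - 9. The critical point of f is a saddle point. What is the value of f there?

∂f/∂t = -4t - y + 2 = 0 and ∂f/∂y = -t + 6y - 2 = 0, so (t, y) = (2/5, 2/5).
The Hessian has f_{tt} = -4, f_{yy} = 6, f_{ty} = -1, giving D = -25 < 0, so the point is a saddle point.
f(2/5, 2/5) = -9.

-9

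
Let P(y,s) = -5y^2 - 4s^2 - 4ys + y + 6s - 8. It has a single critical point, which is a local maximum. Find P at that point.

-11/2

∂P/∂y = -10y - 4s + 1 = 0 and ∂P/∂s = -4y - 8s + 6 = 0, so (y, s) = (-1/4, 7/8).
The Hessian has P_{yy} = -10, P_{ss} = -8, P_{ys} = -4, giving D = 64 > 0 with P_{yy} < 0, so the point is a local maximum.
P(-1/4, 7/8) = -11/2.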